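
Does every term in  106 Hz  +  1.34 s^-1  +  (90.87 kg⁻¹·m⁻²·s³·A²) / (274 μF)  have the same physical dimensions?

Yes

Dimensions:
  106 Hz:  Hz = s⁻¹
  1.34 s^-1:  s⁻¹
  (90.87 kg⁻¹·m⁻²·s³·A²) / (274 μF):  [kg⁻¹·m⁻²·s³·A²] / [kg⁻¹·m⁻²·s⁴·A²] = s⁻¹
Every term reduces to s⁻¹.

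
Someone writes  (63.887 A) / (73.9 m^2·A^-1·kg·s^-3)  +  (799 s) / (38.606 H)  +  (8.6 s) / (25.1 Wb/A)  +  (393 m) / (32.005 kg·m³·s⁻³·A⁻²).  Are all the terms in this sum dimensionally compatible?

Yes

Reduce each to base SI dimensions:
  (63.887 A) / (73.9 m^2·A^-1·kg·s^-3):  [A] / [kg·m²·s⁻³·A⁻¹] = kg⁻¹·m⁻²·s³·A²
  (799 s) / (38.606 H):  [s] / [kg·m²·s⁻²·A⁻²] = kg⁻¹·m⁻²·s³·A²
  (8.6 s) / (25.1 Wb/A):  [s] / [kg·m²·s⁻²·A⁻²] = kg⁻¹·m⁻²·s³·A²
  (393 m) / (32.005 kg·m³·s⁻³·A⁻²):  [m] / [kg·m³·s⁻³·A⁻²] = kg⁻¹·m⁻²·s³·A²
Every term reduces to kg⁻¹·m⁻²·s³·A².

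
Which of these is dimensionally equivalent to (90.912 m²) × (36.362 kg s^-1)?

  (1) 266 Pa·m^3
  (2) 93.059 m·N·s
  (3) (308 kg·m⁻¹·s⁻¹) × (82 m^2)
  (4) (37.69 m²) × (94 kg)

(2)

Reference: [m²] · [kg·s⁻¹] = kg·m²·s⁻¹.
Each option:
  (1) Pa·m³ = N·m⁻²·m³ = kg·m²·s⁻²
  (2) N·m·s = kg·m·s⁻²·m·s = kg·m²·s⁻¹  ← same
  (3) [kg·m⁻¹·s⁻¹] · [m²] = kg·m·s⁻¹
  (4) [m²] · [kg] = kg·m²
Only (2) matches kg·m²·s⁻¹.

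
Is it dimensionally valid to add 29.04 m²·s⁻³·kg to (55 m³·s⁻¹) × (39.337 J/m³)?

Work out the base dimensions of each:
  29.04 m²·s⁻³·kg:  kg·m²·s⁻³
  (55 m³·s⁻¹) × (39.337 J/m³):  [m³·s⁻¹] · [kg·m⁻¹·s⁻²] = kg·m²·s⁻³
Both are kg·m²·s⁻³, so they have the same dimensions and can be added.

Yes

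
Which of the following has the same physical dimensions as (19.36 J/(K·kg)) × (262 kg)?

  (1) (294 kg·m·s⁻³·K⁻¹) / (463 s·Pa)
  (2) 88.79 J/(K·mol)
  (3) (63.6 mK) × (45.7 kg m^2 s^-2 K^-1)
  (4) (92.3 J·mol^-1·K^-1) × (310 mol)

(4)

Reference: [m²·s⁻²·K⁻¹] · [kg] = kg·m²·s⁻²·K⁻¹.
Each option:
  (1) [kg·m·s⁻³·K⁻¹] / [kg·m⁻¹·s⁻¹] = m²·s⁻²·K⁻¹
  (2) J·mol⁻¹·K⁻¹ = N·m·mol⁻¹·K⁻¹ = kg·m²·s⁻²·K⁻¹·mol⁻¹
  (3) [K] · [kg·m²·s⁻²·K⁻¹] = kg·m²·s⁻²
  (4) [kg·m²·s⁻²·K⁻¹·mol⁻¹] · [mol] = kg·m²·s⁻²·K⁻¹  ← same
Only (4) matches kg·m²·s⁻²·K⁻¹.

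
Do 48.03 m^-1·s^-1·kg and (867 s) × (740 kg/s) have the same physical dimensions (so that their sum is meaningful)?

No

Expand each in SI base units:
  48.03 m^-1·s^-1·kg:  kg·m⁻¹·s⁻¹
  (867 s) × (740 kg/s):  [s] · [kg·s⁻¹] = kg
kg·m⁻¹·s⁻¹ ≠ kg, so they cannot be added.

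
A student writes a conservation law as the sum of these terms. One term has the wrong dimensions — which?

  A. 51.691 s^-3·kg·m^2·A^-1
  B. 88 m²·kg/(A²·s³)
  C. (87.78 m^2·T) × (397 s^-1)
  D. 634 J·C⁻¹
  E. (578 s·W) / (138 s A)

B.

Expand each in SI base units:
  A. kg·m²·s⁻³·A⁻¹
  B. kg·m²·s⁻³·A⁻²
  C. [kg·m²·s⁻²·A⁻¹] · [s⁻¹] = kg·m²·s⁻³·A⁻¹
  D. J·C⁻¹ = N·m·(s·A)⁻¹ = kg·m²·s⁻³·A⁻¹
  E. [kg·m²·s⁻²] / [s·A] = kg·m²·s⁻³·A⁻¹
All reduce to kg·m²·s⁻³·A⁻¹ except B., which is kg·m²·s⁻³·A⁻².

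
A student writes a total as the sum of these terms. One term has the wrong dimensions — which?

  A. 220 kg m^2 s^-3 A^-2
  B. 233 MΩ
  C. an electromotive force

Expand each in SI base units:
  A. kg·m²·s⁻³·A⁻²
  B. Ω = V·A⁻¹ = kg·m²·s⁻³·A⁻²
  C. [electromotive force] = kg·m²·s⁻³·A⁻¹
All reduce to kg·m²·s⁻³·A⁻² except C., which is kg·m²·s⁻³·A⁻¹.

C.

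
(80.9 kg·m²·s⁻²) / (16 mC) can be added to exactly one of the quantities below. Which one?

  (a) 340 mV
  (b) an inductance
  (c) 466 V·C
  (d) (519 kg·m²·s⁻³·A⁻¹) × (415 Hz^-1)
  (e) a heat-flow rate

Reference: [kg·m²·s⁻²] / [s·A] = kg·m²·s⁻³·A⁻¹.
Each option:
  (a) V = J·C⁻¹ = kg·m²·s⁻³·A⁻¹  ← same
  (b) [inductance] = kg·m²·s⁻²·A⁻²
  (c) C·V = s·A·J·C⁻¹ = kg·m²·s⁻²
  (d) [kg·m²·s⁻³·A⁻¹] · [s] = kg·m²·s⁻²·A⁻¹
  (e) [heat-flow rate] = kg·m²·s⁻³
Only (a) matches kg·m²·s⁻³·A⁻¹.

(a)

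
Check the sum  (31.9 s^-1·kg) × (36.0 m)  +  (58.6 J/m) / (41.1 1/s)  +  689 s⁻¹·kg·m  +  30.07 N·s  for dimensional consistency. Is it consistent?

Yes

Reduce each to base SI dimensions:
  (31.9 s^-1·kg) × (36.0 m):  [kg·s⁻¹] · [m] = kg·m·s⁻¹
  (58.6 J/m) / (41.1 1/s):  [kg·m·s⁻²] / [s⁻¹] = kg·m·s⁻¹
  689 s⁻¹·kg·m:  kg·m·s⁻¹
  30.07 N·s:  N·s = kg·m·s⁻²·s = kg·m·s⁻¹
Every term reduces to kg·m·s⁻¹.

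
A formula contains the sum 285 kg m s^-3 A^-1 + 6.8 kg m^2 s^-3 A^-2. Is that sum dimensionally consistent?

Dimensions:
  285 kg m s^-3 A^-1:  kg·m·s⁻³·A⁻¹
  6.8 kg m^2 s^-3 A^-2:  kg·m²·s⁻³·A⁻²
kg·m·s⁻³·A⁻¹ ≠ kg·m²·s⁻³·A⁻², so they cannot be added.

No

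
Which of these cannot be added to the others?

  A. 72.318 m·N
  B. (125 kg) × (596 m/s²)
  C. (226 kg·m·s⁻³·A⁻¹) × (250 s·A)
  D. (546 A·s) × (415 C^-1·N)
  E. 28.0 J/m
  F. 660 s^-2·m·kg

In SI base units:
  A. N·m = kg·m·s⁻²·m = kg·m²·s⁻²
  B. [kg] · [m·s⁻²] = kg·m·s⁻²
  C. [kg·m·s⁻³·A⁻¹] · [s·A] = kg·m·s⁻²
  D. [s·A] · [kg·m·s⁻³·A⁻¹] = kg·m·s⁻²
  E. J·m⁻¹ = N·m·m⁻¹ = kg·m·s⁻²
  F. kg·m·s⁻²
All reduce to kg·m·s⁻² except A., which is kg·m²·s⁻².

A.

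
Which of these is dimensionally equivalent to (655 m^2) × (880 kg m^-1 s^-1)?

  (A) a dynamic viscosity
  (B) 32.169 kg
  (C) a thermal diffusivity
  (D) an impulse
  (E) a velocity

Reference: [m²] · [kg·m⁻¹·s⁻¹] = kg·m·s⁻¹.
Each option:
  (A) [dynamic viscosity] = kg·m⁻¹·s⁻¹
  (B) kg
  (C) [thermal diffusivity] = m²·s⁻¹
  (D) [impulse] = kg·m·s⁻¹  ← same
  (E) [velocity] = m·s⁻¹
Only (D) matches kg·m·s⁻¹.

(D)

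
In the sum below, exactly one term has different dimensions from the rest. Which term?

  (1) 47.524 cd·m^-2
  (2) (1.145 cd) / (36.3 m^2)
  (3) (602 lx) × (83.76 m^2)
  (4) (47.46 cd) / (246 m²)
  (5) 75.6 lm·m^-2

(3)

Expand each in SI base units:
  (1) cd·m⁻² = m⁻²·cd
  (2) [cd] / [m²] = m⁻²·cd
  (3) [m⁻²·cd] · [m²] = cd
  (4) [cd] / [m²] = m⁻²·cd
  (5) lm·m⁻² = cd·m⁻² = m⁻²·cd
All reduce to m⁻²·cd except (3), which is cd.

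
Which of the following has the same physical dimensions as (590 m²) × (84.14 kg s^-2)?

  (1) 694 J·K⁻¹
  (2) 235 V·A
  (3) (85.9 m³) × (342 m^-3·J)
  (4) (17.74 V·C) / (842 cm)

Reference: [m²] · [kg·s⁻²] = kg·m²·s⁻².
Each option:
  (1) J·K⁻¹ = N·m·K⁻¹ = kg·m²·s⁻²·K⁻¹
  (2) V·A = J·C⁻¹·A = kg·m²·s⁻³
  (3) [m³] · [kg·m⁻¹·s⁻²] = kg·m²·s⁻²  ← same
  (4) [kg·m²·s⁻²] / [m] = kg·m·s⁻²
Only (3) matches kg·m²·s⁻².

(3)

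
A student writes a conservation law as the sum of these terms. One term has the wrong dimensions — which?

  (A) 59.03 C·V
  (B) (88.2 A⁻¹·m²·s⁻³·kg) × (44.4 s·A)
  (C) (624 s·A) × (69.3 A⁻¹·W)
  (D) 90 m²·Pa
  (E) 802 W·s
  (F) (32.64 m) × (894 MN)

Work out the base dimensions of each:
  (A) C·V = s·A·J·C⁻¹ = kg·m²·s⁻²
  (B) [kg·m²·s⁻³·A⁻¹] · [s·A] = kg·m²·s⁻²
  (C) [s·A] · [kg·m²·s⁻³·A⁻¹] = kg·m²·s⁻²
  (D) Pa·m² = N·m⁻²·m² = kg·m·s⁻²
  (E) W·s = J·s⁻¹·s = kg·m²·s⁻²
  (F) [m] · [kg·m·s⁻²] = kg·m²·s⁻²
All reduce to kg·m²·s⁻² except (D), which is kg·m·s⁻².

(D)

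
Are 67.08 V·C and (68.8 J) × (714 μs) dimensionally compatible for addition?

Work out the base dimensions of each:
  67.08 V·C:  C·V = s·A·J·C⁻¹ = kg·m²·s⁻²
  (68.8 J) × (714 μs):  [kg·m²·s⁻²] · [s] = kg·m²·s⁻¹
kg·m²·s⁻² ≠ kg·m²·s⁻¹, so they cannot be added.

No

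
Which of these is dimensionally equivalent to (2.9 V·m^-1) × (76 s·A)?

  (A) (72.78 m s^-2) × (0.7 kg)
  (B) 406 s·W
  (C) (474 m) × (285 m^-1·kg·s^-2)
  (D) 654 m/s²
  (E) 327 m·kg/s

Reference: [kg·m·s⁻³·A⁻¹] · [s·A] = kg·m·s⁻².
Each option:
  (A) [m·s⁻²] · [kg] = kg·m·s⁻²  ← same
  (B) W·s = J·s⁻¹·s = kg·m²·s⁻²
  (C) [m] · [kg·m⁻¹·s⁻²] = kg·s⁻²
  (D) m·s⁻²
  (E) kg·m·s⁻¹
Only (A) matches kg·m·s⁻².

(A)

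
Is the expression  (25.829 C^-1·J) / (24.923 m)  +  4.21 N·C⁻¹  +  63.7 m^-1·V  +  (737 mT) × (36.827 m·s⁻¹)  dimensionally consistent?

Yes

Work out the base dimensions of each:
  (25.829 C^-1·J) / (24.923 m):  [kg·m²·s⁻³·A⁻¹] / [m] = kg·m·s⁻³·A⁻¹
  4.21 N·C⁻¹:  N·C⁻¹ = kg·m·s⁻²·(s·A)⁻¹ = kg·m·s⁻³·A⁻¹
  63.7 m^-1·V:  V·m⁻¹ = J·C⁻¹·m⁻¹ = kg·m·s⁻³·A⁻¹
  (737 mT) × (36.827 m·s⁻¹):  [kg·s⁻²·A⁻¹] · [m·s⁻¹] = kg·m·s⁻³·A⁻¹
Every term reduces to kg·m·s⁻³·A⁻¹.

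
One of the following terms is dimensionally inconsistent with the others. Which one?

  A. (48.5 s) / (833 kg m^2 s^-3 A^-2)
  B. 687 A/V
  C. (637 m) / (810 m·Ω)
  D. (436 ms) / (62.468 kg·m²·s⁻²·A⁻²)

Work out the base dimensions of each:
  A. [s] / [kg·m²·s⁻³·A⁻²] = kg⁻¹·m⁻²·s⁴·A²
  B. A·V⁻¹ = A·(J·C⁻¹)⁻¹ = kg⁻¹·m⁻²·s³·A²
  C. [m] / [kg·m³·s⁻³·A⁻²] = kg⁻¹·m⁻²·s³·A²
  D. [s] / [kg·m²·s⁻²·A⁻²] = kg⁻¹·m⁻²·s³·A²
All reduce to kg⁻¹·m⁻²·s³·A² except A., which is kg⁻¹·m⁻²·s⁴·A².

A.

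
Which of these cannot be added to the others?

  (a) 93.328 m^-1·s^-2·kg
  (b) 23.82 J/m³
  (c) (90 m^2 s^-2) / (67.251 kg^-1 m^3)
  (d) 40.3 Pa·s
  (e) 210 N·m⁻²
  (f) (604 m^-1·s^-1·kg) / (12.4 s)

Expand each in SI base units:
  (a) kg·m⁻¹·s⁻²
  (b) J·m⁻³ = N·m·m⁻³ = kg·m⁻¹·s⁻²
  (c) [m²·s⁻²] / [kg⁻¹·m³] = kg·m⁻¹·s⁻²
  (d) Pa·s = N·m⁻²·s = kg·m⁻¹·s⁻¹
  (e) N·m⁻² = kg·m·s⁻²·m⁻² = kg·m⁻¹·s⁻²
  (f) [kg·m⁻¹·s⁻¹] / [s] = kg·m⁻¹·s⁻²
All reduce to kg·m⁻¹·s⁻² except (d), which is kg·m⁻¹·s⁻¹.

(d)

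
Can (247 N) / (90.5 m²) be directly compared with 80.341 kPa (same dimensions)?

Yes

Work out the base dimensions of each:
  (247 N) / (90.5 m²):  [kg·m·s⁻²] / [m²] = kg·m⁻¹·s⁻²
  80.341 kPa:  Pa = N·m⁻² = kg·m⁻¹·s⁻²
Both are kg·m⁻¹·s⁻², so they have the same dimensions and can be added.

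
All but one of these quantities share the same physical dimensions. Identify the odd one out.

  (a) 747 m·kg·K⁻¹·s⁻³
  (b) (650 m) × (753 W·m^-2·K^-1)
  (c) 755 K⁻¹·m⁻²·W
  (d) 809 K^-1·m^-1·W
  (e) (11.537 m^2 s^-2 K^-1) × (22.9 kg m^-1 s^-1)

(c)

Reduce each to base SI dimensions:
  (a) kg·m·s⁻³·K⁻¹
  (b) [m] · [kg·s⁻³·K⁻¹] = kg·m·s⁻³·K⁻¹
  (c) W·m⁻²·K⁻¹ = J·s⁻¹·m⁻²·K⁻¹ = kg·s⁻³·K⁻¹
  (d) W·m⁻¹·K⁻¹ = J·s⁻¹·m⁻¹·K⁻¹ = kg·m·s⁻³·K⁻¹
  (e) [m²·s⁻²·K⁻¹] · [kg·m⁻¹·s⁻¹] = kg·m·s⁻³·K⁻¹
All reduce to kg·m·s⁻³·K⁻¹ except (c), which is kg·s⁻³·K⁻¹.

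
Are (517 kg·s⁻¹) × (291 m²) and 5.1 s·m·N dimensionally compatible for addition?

Yes

Work out the base dimensions of each:
  (517 kg·s⁻¹) × (291 m²):  [kg·s⁻¹] · [m²] = kg·m²·s⁻¹
  5.1 s·m·N:  N·m·s = kg·m·s⁻²·m·s = kg·m²·s⁻¹
Both are kg·m²·s⁻¹, so they have the same dimensions and can be added.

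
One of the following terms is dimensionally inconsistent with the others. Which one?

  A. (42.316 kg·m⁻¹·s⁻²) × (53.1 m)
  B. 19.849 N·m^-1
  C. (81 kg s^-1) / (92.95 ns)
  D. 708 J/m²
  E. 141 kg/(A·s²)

Reduce each to base SI dimensions:
  A. [kg·m⁻¹·s⁻²] · [m] = kg·s⁻²
  B. N·m⁻¹ = kg·m·s⁻²·m⁻¹ = kg·s⁻²
  C. [kg·s⁻¹] / [s] = kg·s⁻²
  D. J·m⁻² = N·m·m⁻² = kg·s⁻²
  E. kg·s⁻²·A⁻¹
All reduce to kg·s⁻² except E., which is kg·s⁻²·A⁻¹.

E.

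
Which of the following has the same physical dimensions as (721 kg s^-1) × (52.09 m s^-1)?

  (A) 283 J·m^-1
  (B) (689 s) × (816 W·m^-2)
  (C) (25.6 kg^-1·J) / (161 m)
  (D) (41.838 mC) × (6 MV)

(A)

Reference: [kg·s⁻¹] · [m·s⁻¹] = kg·m·s⁻².
Each option:
  (A) J·m⁻¹ = N·m·m⁻¹ = kg·m·s⁻²  ← same
  (B) [s] · [kg·s⁻³] = kg·s⁻²
  (C) [m²·s⁻²] / [m] = m·s⁻²
  (D) [s·A] · [kg·m²·s⁻³·A⁻¹] = kg·m²·s⁻²
Only (A) matches kg·m·s⁻².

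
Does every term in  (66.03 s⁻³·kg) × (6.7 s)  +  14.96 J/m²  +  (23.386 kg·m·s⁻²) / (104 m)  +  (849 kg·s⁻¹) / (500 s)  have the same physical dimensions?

In SI base units:
  (66.03 s⁻³·kg) × (6.7 s):  [kg·s⁻³] · [s] = kg·s⁻²
  14.96 J/m²:  J·m⁻² = N·m·m⁻² = kg·s⁻²
  (23.386 kg·m·s⁻²) / (104 m):  [kg·m·s⁻²] / [m] = kg·s⁻²
  (849 kg·s⁻¹) / (500 s):  [kg·s⁻¹] / [s] = kg·s⁻²
Every term reduces to kg·s⁻².

Yes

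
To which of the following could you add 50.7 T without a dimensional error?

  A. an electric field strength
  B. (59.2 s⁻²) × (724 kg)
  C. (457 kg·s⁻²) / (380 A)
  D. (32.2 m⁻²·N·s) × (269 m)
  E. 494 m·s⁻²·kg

C.

Reference: T = Wb·m⁻² = kg·s⁻²·A⁻¹.
Each option:
  A. [electric field strength] = kg·m·s⁻³·A⁻¹
  B. [s⁻²] · [kg] = kg·s⁻²
  C. [kg·s⁻²] / [A] = kg·s⁻²·A⁻¹  ← same
  D. [kg·m⁻¹·s⁻¹] · [m] = kg·s⁻¹
  E. kg·m·s⁻²
Only C. matches kg·s⁻²·A⁻¹.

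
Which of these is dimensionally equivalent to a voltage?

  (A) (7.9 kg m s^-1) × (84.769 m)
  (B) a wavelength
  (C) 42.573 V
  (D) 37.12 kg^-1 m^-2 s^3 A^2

(C)

Reference: [voltage] = kg·m²·s⁻³·A⁻¹.
Each option:
  (A) [kg·m·s⁻¹] · [m] = kg·m²·s⁻¹
  (B) [wavelength] = m
  (C) V = J·C⁻¹ = kg·m²·s⁻³·A⁻¹  ← same
  (D) kg⁻¹·m⁻²·s³·A²
Only (C) matches kg·m²·s⁻³·A⁻¹.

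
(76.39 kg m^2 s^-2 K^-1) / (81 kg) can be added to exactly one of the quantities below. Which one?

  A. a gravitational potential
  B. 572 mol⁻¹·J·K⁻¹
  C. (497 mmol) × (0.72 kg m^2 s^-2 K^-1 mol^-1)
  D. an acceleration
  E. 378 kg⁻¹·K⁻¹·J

Reference: [kg·m²·s⁻²·K⁻¹] / [kg] = m²·s⁻²·K⁻¹.
Each option:
  A. [gravitational potential] = m²·s⁻²
  B. J·mol⁻¹·K⁻¹ = N·m·mol⁻¹·K⁻¹ = kg·m²·s⁻²·K⁻¹·mol⁻¹
  C. [mol] · [kg·m²·s⁻²·K⁻¹·mol⁻¹] = kg·m²·s⁻²·K⁻¹
  D. [acceleration] = m·s⁻²
  E. J·kg⁻¹·K⁻¹ = N·m·kg⁻¹·K⁻¹ = m²·s⁻²·K⁻¹  ← same
Only E. matches m²·s⁻²·K⁻¹.

E.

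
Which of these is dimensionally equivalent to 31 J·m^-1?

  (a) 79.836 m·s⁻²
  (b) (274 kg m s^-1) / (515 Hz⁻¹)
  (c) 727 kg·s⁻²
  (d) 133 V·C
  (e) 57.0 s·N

(b)

Reference: J·m⁻¹ = N·m·m⁻¹ = kg·m·s⁻².
Each option:
  (a) m·s⁻²
  (b) [kg·m·s⁻¹] / [s] = kg·m·s⁻²  ← same
  (c) kg·s⁻²
  (d) C·V = s·A·J·C⁻¹ = kg·m²·s⁻²
  (e) N·s = kg·m·s⁻²·s = kg·m·s⁻¹
Only (b) matches kg·m·s⁻².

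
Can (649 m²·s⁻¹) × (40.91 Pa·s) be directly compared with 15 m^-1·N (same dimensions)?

Reduce each to base SI dimensions:
  (649 m²·s⁻¹) × (40.91 Pa·s):  [m²·s⁻¹] · [kg·m⁻¹·s⁻¹] = kg·m·s⁻²
  15 m^-1·N:  N·m⁻¹ = kg·m·s⁻²·m⁻¹ = kg·s⁻²
kg·m·s⁻² ≠ kg·s⁻², so they cannot be added.

No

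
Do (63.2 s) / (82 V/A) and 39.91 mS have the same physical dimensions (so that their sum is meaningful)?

No

Dimensions:
  (63.2 s) / (82 V/A):  [s] / [kg·m²·s⁻³·A⁻²] = kg⁻¹·m⁻²·s⁴·A²
  39.91 mS:  S = Ω⁻¹ = kg⁻¹·m⁻²·s³·A²
kg⁻¹·m⁻²·s⁴·A² ≠ kg⁻¹·m⁻²·s³·A², so they cannot be added.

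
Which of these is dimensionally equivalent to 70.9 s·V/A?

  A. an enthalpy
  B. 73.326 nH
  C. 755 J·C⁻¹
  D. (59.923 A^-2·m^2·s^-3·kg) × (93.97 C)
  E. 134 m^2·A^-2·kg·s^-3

B.

Reference: V·s·A⁻¹ = J·C⁻¹·s·A⁻¹ = kg·m²·s⁻²·A⁻².
Each option:
  A. [enthalpy] = kg·m²·s⁻²
  B. H = V·s·A⁻¹ = kg·m²·s⁻²·A⁻²  ← same
  C. J·C⁻¹ = N·m·(s·A)⁻¹ = kg·m²·s⁻³·A⁻¹
  D. [kg·m²·s⁻³·A⁻²] · [s·A] = kg·m²·s⁻²·A⁻¹
  E. kg·m²·s⁻³·A⁻²
Only B. matches kg·m²·s⁻²·A⁻².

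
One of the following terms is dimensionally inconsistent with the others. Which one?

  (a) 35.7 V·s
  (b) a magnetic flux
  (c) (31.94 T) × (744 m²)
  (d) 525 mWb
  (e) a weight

In SI base units:
  (a) V·s = J·C⁻¹·s = kg·m²·s⁻²·A⁻¹
  (b) [magnetic flux] = kg·m²·s⁻²·A⁻¹
  (c) [kg·s⁻²·A⁻¹] · [m²] = kg·m²·s⁻²·A⁻¹
  (d) Wb = V·s = kg·m²·s⁻²·A⁻¹
  (e) [weight] = kg·m·s⁻²
All reduce to kg·m²·s⁻²·A⁻¹ except (e), which is kg·m·s⁻².

(e)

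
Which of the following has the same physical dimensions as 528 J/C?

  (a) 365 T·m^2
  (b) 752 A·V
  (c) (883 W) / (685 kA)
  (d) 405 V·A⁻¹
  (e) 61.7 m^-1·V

Reference: J·C⁻¹ = N·m·(s·A)⁻¹ = kg·m²·s⁻³·A⁻¹.
Each option:
  (a) T·m² = Wb·m⁻²·m² = kg·m²·s⁻²·A⁻¹
  (b) V·A = J·C⁻¹·A = kg·m²·s⁻³
  (c) [kg·m²·s⁻³] / [A] = kg·m²·s⁻³·A⁻¹  ← same
  (d) V·A⁻¹ = J·C⁻¹·A⁻¹ = kg·m²·s⁻³·A⁻²
  (e) V·m⁻¹ = J·C⁻¹·m⁻¹ = kg·m·s⁻³·A⁻¹
Only (c) matches kg·m²·s⁻³·A⁻¹.

(c)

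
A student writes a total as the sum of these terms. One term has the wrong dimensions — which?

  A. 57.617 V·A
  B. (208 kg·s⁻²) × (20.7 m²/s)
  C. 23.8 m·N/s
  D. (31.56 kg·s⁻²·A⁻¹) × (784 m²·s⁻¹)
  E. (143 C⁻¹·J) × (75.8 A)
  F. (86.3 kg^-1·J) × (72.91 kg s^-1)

D.

Reduce each to base SI dimensions:
  A. V·A = J·C⁻¹·A = kg·m²·s⁻³
  B. [kg·s⁻²] · [m²·s⁻¹] = kg·m²·s⁻³
  C. N·m·s⁻¹ = kg·m·s⁻²·m·s⁻¹ = kg·m²·s⁻³
  D. [kg·s⁻²·A⁻¹] · [m²·s⁻¹] = kg·m²·s⁻³·A⁻¹
  E. [kg·m²·s⁻³·A⁻¹] · [A] = kg·m²·s⁻³
  F. [m²·s⁻²] · [kg·s⁻¹] = kg·m²·s⁻³
All reduce to kg·m²·s⁻³ except D., which is kg·m²·s⁻³·A⁻¹.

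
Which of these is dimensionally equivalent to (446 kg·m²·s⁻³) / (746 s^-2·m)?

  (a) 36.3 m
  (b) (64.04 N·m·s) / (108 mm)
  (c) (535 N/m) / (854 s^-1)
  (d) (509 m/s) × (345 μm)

(b)

Reference: [kg·m²·s⁻³] / [m·s⁻²] = kg·m·s⁻¹.
Each option:
  (a) m
  (b) [kg·m²·s⁻¹] / [m] = kg·m·s⁻¹  ← same
  (c) [kg·s⁻²] / [s⁻¹] = kg·s⁻¹
  (d) [m·s⁻¹] · [m] = m²·s⁻¹
Only (b) matches kg·m·s⁻¹.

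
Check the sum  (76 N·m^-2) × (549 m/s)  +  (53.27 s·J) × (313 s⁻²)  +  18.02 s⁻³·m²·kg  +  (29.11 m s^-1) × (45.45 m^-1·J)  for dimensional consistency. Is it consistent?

No

In SI base units:
  (76 N·m^-2) × (549 m/s):  [kg·m⁻¹·s⁻²] · [m·s⁻¹] = kg·s⁻³
  (53.27 s·J) × (313 s⁻²):  [kg·m²·s⁻¹] · [s⁻²] = kg·m²·s⁻³
  18.02 s⁻³·m²·kg:  kg·m²·s⁻³
  (29.11 m s^-1) × (45.45 m^-1·J):  [m·s⁻¹] · [kg·m·s⁻²] = kg·m²·s⁻³
The terms do not share a single dimension (kg·m²·s⁻³ vs kg·s⁻³).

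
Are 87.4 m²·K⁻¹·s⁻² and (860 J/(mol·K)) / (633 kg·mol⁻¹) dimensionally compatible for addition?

Yes

Dimensions:
  87.4 m²·K⁻¹·s⁻²:  m²·s⁻²·K⁻¹
  (860 J/(mol·K)) / (633 kg·mol⁻¹):  [kg·m²·s⁻²·K⁻¹·mol⁻¹] / [kg·mol⁻¹] = m²·s⁻²·K⁻¹
Both are m²·s⁻²·K⁻¹, so they have the same dimensions and can be added.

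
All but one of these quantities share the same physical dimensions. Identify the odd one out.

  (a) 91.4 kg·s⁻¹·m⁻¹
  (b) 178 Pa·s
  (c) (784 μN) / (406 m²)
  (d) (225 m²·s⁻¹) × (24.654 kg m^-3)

Dimensions:
  (a) kg·m⁻¹·s⁻¹
  (b) Pa·s = N·m⁻²·s = kg·m⁻¹·s⁻¹
  (c) [kg·m·s⁻²] / [m²] = kg·m⁻¹·s⁻²
  (d) [m²·s⁻¹] · [kg·m⁻³] = kg·m⁻¹·s⁻¹
All reduce to kg·m⁻¹·s⁻¹ except (c), which is kg·m⁻¹·s⁻².

(c)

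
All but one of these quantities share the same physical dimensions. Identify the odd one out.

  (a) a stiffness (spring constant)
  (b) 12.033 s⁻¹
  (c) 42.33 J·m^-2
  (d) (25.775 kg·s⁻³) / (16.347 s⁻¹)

Dimensions:
  (a) [stiffness (spring constant)] = kg·s⁻²
  (b) s⁻¹
  (c) J·m⁻² = N·m·m⁻² = kg·s⁻²
  (d) [kg·s⁻³] / [s⁻¹] = kg·s⁻²
All reduce to kg·s⁻² except (b), which is s⁻¹.

(b)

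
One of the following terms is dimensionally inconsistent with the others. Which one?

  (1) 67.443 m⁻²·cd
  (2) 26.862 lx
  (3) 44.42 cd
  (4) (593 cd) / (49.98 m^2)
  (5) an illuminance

(3)

Dimensions:
  (1) m⁻²·cd
  (2) lx = lm·m⁻² = m⁻²·cd
  (3) cd
  (4) [cd] / [m²] = m⁻²·cd
  (5) [illuminance] = m⁻²·cd
All reduce to m⁻²·cd except (3), which is cd.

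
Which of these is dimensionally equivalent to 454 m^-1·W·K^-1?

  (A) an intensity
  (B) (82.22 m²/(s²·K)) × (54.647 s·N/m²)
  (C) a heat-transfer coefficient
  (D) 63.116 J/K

(B)

Reference: W·m⁻¹·K⁻¹ = J·s⁻¹·m⁻¹·K⁻¹ = kg·m·s⁻³·K⁻¹.
Each option:
  (A) [intensity] = kg·s⁻³
  (B) [m²·s⁻²·K⁻¹] · [kg·m⁻¹·s⁻¹] = kg·m·s⁻³·K⁻¹  ← same
  (C) [heat-transfer coefficient] = kg·s⁻³·K⁻¹
  (D) J·K⁻¹ = N·m·K⁻¹ = kg·m²·s⁻²·K⁻¹
Only (B) matches kg·m·s⁻³·K⁻¹.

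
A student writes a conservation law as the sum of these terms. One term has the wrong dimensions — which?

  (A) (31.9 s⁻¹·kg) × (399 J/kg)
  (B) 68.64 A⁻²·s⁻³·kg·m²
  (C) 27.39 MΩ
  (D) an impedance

Expand each in SI base units:
  (A) [kg·s⁻¹] · [m²·s⁻²] = kg·m²·s⁻³
  (B) kg·m²·s⁻³·A⁻²
  (C) Ω = V·A⁻¹ = kg·m²·s⁻³·A⁻²
  (D) [impedance] = kg·m²·s⁻³·A⁻²
All reduce to kg·m²·s⁻³·A⁻² except (A), which is kg·m²·s⁻³.

(A)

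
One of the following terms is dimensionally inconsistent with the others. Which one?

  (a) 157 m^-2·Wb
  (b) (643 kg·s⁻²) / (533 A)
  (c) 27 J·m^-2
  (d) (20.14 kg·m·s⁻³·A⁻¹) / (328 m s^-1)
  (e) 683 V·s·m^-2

Reduce each to base SI dimensions:
  (a) Wb·m⁻² = V·s·m⁻² = kg·s⁻²·A⁻¹
  (b) [kg·s⁻²] / [A] = kg·s⁻²·A⁻¹
  (c) J·m⁻² = N·m·m⁻² = kg·s⁻²
  (d) [kg·m·s⁻³·A⁻¹] / [m·s⁻¹] = kg·s⁻²·A⁻¹
  (e) V·s·m⁻² = J·C⁻¹·s·m⁻² = kg·s⁻²·A⁻¹
All reduce to kg·s⁻²·A⁻¹ except (c), which is kg·s⁻².

(c)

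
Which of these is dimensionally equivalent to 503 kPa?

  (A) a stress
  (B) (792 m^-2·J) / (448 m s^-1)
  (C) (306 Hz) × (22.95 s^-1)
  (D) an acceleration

Reference: Pa = N·m⁻² = kg·m⁻¹·s⁻².
Each option:
  (A) [stress] = kg·m⁻¹·s⁻²  ← same
  (B) [kg·s⁻²] / [m·s⁻¹] = kg·m⁻¹·s⁻¹
  (C) [s⁻¹] · [s⁻¹] = s⁻²
  (D) [acceleration] = m·s⁻²
Only (A) matches kg·m⁻¹·s⁻².

(A)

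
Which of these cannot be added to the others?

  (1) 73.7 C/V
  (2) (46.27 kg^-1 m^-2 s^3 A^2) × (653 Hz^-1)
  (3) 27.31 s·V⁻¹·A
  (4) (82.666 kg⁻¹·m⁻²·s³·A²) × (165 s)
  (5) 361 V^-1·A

(5)

Reduce each to base SI dimensions:
  (1) C·V⁻¹ = s·A·(J·C⁻¹)⁻¹ = kg⁻¹·m⁻²·s⁴·A²
  (2) [kg⁻¹·m⁻²·s³·A²] · [s] = kg⁻¹·m⁻²·s⁴·A²
  (3) A·s·V⁻¹ = A·s·(J·C⁻¹)⁻¹ = kg⁻¹·m⁻²·s⁴·A²
  (4) [kg⁻¹·m⁻²·s³·A²] · [s] = kg⁻¹·m⁻²·s⁴·A²
  (5) A·V⁻¹ = A·(J·C⁻¹)⁻¹ = kg⁻¹·m⁻²·s³·A²
All reduce to kg⁻¹·m⁻²·s⁴·A² except (5), which is kg⁻¹·m⁻²·s³·A².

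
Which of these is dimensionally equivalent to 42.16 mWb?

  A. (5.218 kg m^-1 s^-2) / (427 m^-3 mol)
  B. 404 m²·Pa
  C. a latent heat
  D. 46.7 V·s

Reference: Wb = V·s = kg·m²·s⁻²·A⁻¹.
Each option:
  A. [kg·m⁻¹·s⁻²] / [m⁻³·mol] = kg·m²·s⁻²·mol⁻¹
  B. Pa·m² = N·m⁻²·m² = kg·m·s⁻²
  C. [latent heat] = m²·s⁻²
  D. V·s = J·C⁻¹·s = kg·m²·s⁻²·A⁻¹  ← same
Only D. matches kg·m²·s⁻²·A⁻¹.

D.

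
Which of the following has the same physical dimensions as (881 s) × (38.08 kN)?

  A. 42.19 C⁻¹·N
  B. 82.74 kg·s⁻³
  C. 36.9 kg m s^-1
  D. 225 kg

Reference: [s] · [kg·m·s⁻²] = kg·m·s⁻¹.
Each option:
  A. N·C⁻¹ = kg·m·s⁻²·(s·A)⁻¹ = kg·m·s⁻³·A⁻¹
  B. kg·s⁻³
  C. kg·m·s⁻¹  ← same
  D. kg
Only C. matches kg·m·s⁻¹.

C.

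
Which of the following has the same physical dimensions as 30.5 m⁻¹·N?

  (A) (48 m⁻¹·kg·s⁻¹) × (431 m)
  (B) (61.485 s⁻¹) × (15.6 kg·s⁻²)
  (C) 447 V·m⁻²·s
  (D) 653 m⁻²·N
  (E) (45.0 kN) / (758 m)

Reference: N·m⁻¹ = kg·m·s⁻²·m⁻¹ = kg·s⁻².
Each option:
  (A) [kg·m⁻¹·s⁻¹] · [m] = kg·s⁻¹
  (B) [s⁻¹] · [kg·s⁻²] = kg·s⁻³
  (C) V·s·m⁻² = J·C⁻¹·s·m⁻² = kg·s⁻²·A⁻¹
  (D) N·m⁻² = kg·m·s⁻²·m⁻² = kg·m⁻¹·s⁻²
  (E) [kg·m·s⁻²] / [m] = kg·s⁻²  ← same
Only (E) matches kg·s⁻².

(E)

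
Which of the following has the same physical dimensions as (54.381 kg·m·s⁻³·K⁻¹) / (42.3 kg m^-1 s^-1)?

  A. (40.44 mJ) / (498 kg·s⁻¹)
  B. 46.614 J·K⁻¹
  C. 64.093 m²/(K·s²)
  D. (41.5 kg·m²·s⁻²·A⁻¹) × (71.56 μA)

C.

Reference: [kg·m·s⁻³·K⁻¹] / [kg·m⁻¹·s⁻¹] = m²·s⁻²·K⁻¹.
Each option:
  A. [kg·m²·s⁻²] / [kg·s⁻¹] = m²·s⁻¹
  B. J·K⁻¹ = N·m·K⁻¹ = kg·m²·s⁻²·K⁻¹
  C. m²·s⁻²·K⁻¹  ← same
  D. [kg·m²·s⁻²·A⁻¹] · [A] = kg·m²·s⁻²
Only C. matches m²·s⁻²·K⁻¹.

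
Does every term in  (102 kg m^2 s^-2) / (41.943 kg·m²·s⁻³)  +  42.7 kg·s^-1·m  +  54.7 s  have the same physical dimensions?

Expand each in SI base units:
  (102 kg m^2 s^-2) / (41.943 kg·m²·s⁻³):  [kg·m²·s⁻²] / [kg·m²·s⁻³] = s
  42.7 kg·s^-1·m:  kg·m·s⁻¹
  54.7 s:  s
The terms do not share a single dimension (kg·m·s⁻¹ vs s).

No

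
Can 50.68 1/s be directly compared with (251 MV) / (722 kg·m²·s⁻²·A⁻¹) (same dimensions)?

Yes

Reduce each to base SI dimensions:
  50.68 1/s:  s⁻¹
  (251 MV) / (722 kg·m²·s⁻²·A⁻¹):  [kg·m²·s⁻³·A⁻¹] / [kg·m²·s⁻²·A⁻¹] = s⁻¹
Both are s⁻¹, so they have the same dimensions and can be added.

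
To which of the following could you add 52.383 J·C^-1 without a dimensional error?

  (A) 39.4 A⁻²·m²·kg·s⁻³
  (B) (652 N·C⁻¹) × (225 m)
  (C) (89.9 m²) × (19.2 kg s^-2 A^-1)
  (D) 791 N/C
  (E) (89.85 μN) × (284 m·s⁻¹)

(B)

Reference: J·C⁻¹ = N·m·(s·A)⁻¹ = kg·m²·s⁻³·A⁻¹.
Each option:
  (A) kg·m²·s⁻³·A⁻²
  (B) [kg·m·s⁻³·A⁻¹] · [m] = kg·m²·s⁻³·A⁻¹  ← same
  (C) [m²] · [kg·s⁻²·A⁻¹] = kg·m²·s⁻²·A⁻¹
  (D) N·C⁻¹ = kg·m·s⁻²·(s·A)⁻¹ = kg·m·s⁻³·A⁻¹
  (E) [kg·m·s⁻²] · [m·s⁻¹] = kg·m²·s⁻³
Only (B) matches kg·m²·s⁻³·A⁻¹.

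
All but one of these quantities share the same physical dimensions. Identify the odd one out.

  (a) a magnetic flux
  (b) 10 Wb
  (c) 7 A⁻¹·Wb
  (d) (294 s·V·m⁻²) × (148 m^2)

(c)

Reduce each to base SI dimensions:
  (a) [magnetic flux] = kg·m²·s⁻²·A⁻¹
  (b) Wb = V·s = kg·m²·s⁻²·A⁻¹
  (c) Wb·A⁻¹ = V·s·A⁻¹ = kg·m²·s⁻²·A⁻²
  (d) [kg·s⁻²·A⁻¹] · [m²] = kg·m²·s⁻²·A⁻¹
All reduce to kg·m²·s⁻²·A⁻¹ except (c), which is kg·m²·s⁻²·A⁻².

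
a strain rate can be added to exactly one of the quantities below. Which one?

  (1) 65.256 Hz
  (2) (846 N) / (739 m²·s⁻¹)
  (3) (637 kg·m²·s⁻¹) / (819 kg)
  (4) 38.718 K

(1)

Reference: [strain rate] = s⁻¹.
Each option:
  (1) Hz = s⁻¹  ← same
  (2) [kg·m·s⁻²] / [m²·s⁻¹] = kg·m⁻¹·s⁻¹
  (3) [kg·m²·s⁻¹] / [kg] = m²·s⁻¹
  (4) K
Only (1) matches s⁻¹.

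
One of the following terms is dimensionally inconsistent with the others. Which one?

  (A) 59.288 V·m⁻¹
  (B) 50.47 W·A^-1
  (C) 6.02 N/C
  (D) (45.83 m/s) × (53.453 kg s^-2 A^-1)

In SI base units:
  (A) V·m⁻¹ = J·C⁻¹·m⁻¹ = kg·m·s⁻³·A⁻¹
  (B) W·A⁻¹ = J·s⁻¹·A⁻¹ = kg·m²·s⁻³·A⁻¹
  (C) N·C⁻¹ = kg·m·s⁻²·(s·A)⁻¹ = kg·m·s⁻³·A⁻¹
  (D) [m·s⁻¹] · [kg·s⁻²·A⁻¹] = kg·m·s⁻³·A⁻¹
All reduce to kg·m·s⁻³·A⁻¹ except (B), which is kg·m²·s⁻³·A⁻¹.

(B)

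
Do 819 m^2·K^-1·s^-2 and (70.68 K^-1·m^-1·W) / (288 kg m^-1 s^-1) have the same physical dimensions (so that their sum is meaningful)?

Yes

Reduce each to base SI dimensions:
  819 m^2·K^-1·s^-2:  m²·s⁻²·K⁻¹
  (70.68 K^-1·m^-1·W) / (288 kg m^-1 s^-1):  [kg·m·s⁻³·K⁻¹] / [kg·m⁻¹·s⁻¹] = m²·s⁻²·K⁻¹
Both are m²·s⁻²·K⁻¹, so they have the same dimensions and can be added.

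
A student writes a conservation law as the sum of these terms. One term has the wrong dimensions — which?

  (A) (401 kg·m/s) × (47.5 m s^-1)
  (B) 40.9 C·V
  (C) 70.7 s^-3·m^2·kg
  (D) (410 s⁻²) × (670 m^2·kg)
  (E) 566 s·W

Expand each in SI base units:
  (A) [kg·m·s⁻¹] · [m·s⁻¹] = kg·m²·s⁻²
  (B) C·V = s·A·J·C⁻¹ = kg·m²·s⁻²
  (C) kg·m²·s⁻³
  (D) [s⁻²] · [kg·m²] = kg·m²·s⁻²
  (E) W·s = J·s⁻¹·s = kg·m²·s⁻²
All reduce to kg·m²·s⁻² except (C), which is kg·m²·s⁻³.

(C)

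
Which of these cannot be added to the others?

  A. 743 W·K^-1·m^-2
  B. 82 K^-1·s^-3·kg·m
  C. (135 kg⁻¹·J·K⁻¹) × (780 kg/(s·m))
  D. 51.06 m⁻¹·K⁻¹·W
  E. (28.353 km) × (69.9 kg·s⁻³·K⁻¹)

A.

Dimensions:
  A. W·m⁻²·K⁻¹ = J·s⁻¹·m⁻²·K⁻¹ = kg·s⁻³·K⁻¹
  B. kg·m·s⁻³·K⁻¹
  C. [m²·s⁻²·K⁻¹] · [kg·m⁻¹·s⁻¹] = kg·m·s⁻³·K⁻¹
  D. W·m⁻¹·K⁻¹ = J·s⁻¹·m⁻¹·K⁻¹ = kg·m·s⁻³·K⁻¹
  E. [m] · [kg·s⁻³·K⁻¹] = kg·m·s⁻³·K⁻¹
All reduce to kg·m·s⁻³·K⁻¹ except A., which is kg·s⁻³·K⁻¹.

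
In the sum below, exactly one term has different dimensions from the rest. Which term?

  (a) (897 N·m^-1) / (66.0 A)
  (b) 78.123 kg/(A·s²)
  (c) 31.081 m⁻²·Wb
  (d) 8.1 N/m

In SI base units:
  (a) [kg·s⁻²] / [A] = kg·s⁻²·A⁻¹
  (b) kg·s⁻²·A⁻¹
  (c) Wb·m⁻² = V·s·m⁻² = kg·s⁻²·A⁻¹
  (d) N·m⁻¹ = kg·m·s⁻²·m⁻¹ = kg·s⁻²
All reduce to kg·s⁻²·A⁻¹ except (d), which is kg·s⁻².

(d)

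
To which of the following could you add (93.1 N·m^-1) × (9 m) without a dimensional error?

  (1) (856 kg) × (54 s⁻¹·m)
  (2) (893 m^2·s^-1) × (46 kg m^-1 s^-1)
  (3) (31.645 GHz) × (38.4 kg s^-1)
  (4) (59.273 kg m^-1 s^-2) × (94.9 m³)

Reference: [kg·s⁻²] · [m] = kg·m·s⁻².
Each option:
  (1) [kg] · [m·s⁻¹] = kg·m·s⁻¹
  (2) [m²·s⁻¹] · [kg·m⁻¹·s⁻¹] = kg·m·s⁻²  ← same
  (3) [s⁻¹] · [kg·s⁻¹] = kg·s⁻²
  (4) [kg·m⁻¹·s⁻²] · [m³] = kg·m²·s⁻²
Only (2) matches kg·m·s⁻².

(2)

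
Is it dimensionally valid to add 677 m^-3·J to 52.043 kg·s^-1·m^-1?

No

In SI base units:
  677 m^-3·J:  J·m⁻³ = N·m·m⁻³ = kg·m⁻¹·s⁻²
  52.043 kg·s^-1·m^-1:  kg·m⁻¹·s⁻¹
kg·m⁻¹·s⁻² ≠ kg·m⁻¹·s⁻¹, so they cannot be added.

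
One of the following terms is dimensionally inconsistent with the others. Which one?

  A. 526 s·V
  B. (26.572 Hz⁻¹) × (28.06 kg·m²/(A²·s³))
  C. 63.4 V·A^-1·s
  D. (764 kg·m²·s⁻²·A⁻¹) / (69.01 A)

In SI base units:
  A. V·s = J·C⁻¹·s = kg·m²·s⁻²·A⁻¹
  B. [s] · [kg·m²·s⁻³·A⁻²] = kg·m²·s⁻²·A⁻²
  C. V·s·A⁻¹ = J·C⁻¹·s·A⁻¹ = kg·m²·s⁻²·A⁻²
  D. [kg·m²·s⁻²·A⁻¹] / [A] = kg·m²·s⁻²·A⁻²
All reduce to kg·m²·s⁻²·A⁻² except A., which is kg·m²·s⁻²·A⁻¹.

A.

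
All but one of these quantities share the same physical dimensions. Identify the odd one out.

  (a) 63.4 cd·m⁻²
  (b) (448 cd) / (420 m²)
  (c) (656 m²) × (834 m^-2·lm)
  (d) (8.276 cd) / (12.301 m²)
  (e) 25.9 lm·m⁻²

(c)

Dimensions:
  (a) cd·m⁻² = m⁻²·cd
  (b) [cd] / [m²] = m⁻²·cd
  (c) [m²] · [m⁻²·cd] = cd
  (d) [cd] / [m²] = m⁻²·cd
  (e) lm·m⁻² = cd·m⁻² = m⁻²·cd
All reduce to m⁻²·cd except (c), which is cd.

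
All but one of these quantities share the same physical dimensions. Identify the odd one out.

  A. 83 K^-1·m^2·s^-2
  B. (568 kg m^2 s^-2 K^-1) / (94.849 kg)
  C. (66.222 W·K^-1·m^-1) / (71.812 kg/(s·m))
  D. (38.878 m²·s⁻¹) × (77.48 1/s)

Work out the base dimensions of each:
  A. m²·s⁻²·K⁻¹
  B. [kg·m²·s⁻²·K⁻¹] / [kg] = m²·s⁻²·K⁻¹
  C. [kg·m·s⁻³·K⁻¹] / [kg·m⁻¹·s⁻¹] = m²·s⁻²·K⁻¹
  D. [m²·s⁻¹] · [s⁻¹] = m²·s⁻²
All reduce to m²·s⁻²·K⁻¹ except D., which is m²·s⁻².

D.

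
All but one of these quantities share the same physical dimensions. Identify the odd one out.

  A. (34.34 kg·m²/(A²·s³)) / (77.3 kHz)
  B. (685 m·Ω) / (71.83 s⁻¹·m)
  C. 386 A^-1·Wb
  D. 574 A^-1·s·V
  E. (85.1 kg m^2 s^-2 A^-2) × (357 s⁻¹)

Expand each in SI base units:
  A. [kg·m²·s⁻³·A⁻²] / [s⁻¹] = kg·m²·s⁻²·A⁻²
  B. [kg·m³·s⁻³·A⁻²] / [m·s⁻¹] = kg·m²·s⁻²·A⁻²
  C. Wb·A⁻¹ = V·s·A⁻¹ = kg·m²·s⁻²·A⁻²
  D. V·s·A⁻¹ = J·C⁻¹·s·A⁻¹ = kg·m²·s⁻²·A⁻²
  E. [kg·m²·s⁻²·A⁻²] · [s⁻¹] = kg·m²·s⁻³·A⁻²
All reduce to kg·m²·s⁻²·A⁻² except E., which is kg·m²·s⁻³·A⁻².

E.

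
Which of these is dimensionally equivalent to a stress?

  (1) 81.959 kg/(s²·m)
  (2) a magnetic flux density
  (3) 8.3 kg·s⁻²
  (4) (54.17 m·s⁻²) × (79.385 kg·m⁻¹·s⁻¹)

(1)

Reference: [stress] = kg·m⁻¹·s⁻².
Each option:
  (1) kg·m⁻¹·s⁻²  ← same
  (2) [magnetic flux density] = kg·s⁻²·A⁻¹
  (3) kg·s⁻²
  (4) [m·s⁻²] · [kg·m⁻¹·s⁻¹] = kg·s⁻³
Only (1) matches kg·m⁻¹·s⁻².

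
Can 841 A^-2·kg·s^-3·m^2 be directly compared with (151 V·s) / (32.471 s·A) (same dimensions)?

Work out the base dimensions of each:
  841 A^-2·kg·s^-3·m^2:  kg·m²·s⁻³·A⁻²
  (151 V·s) / (32.471 s·A):  [kg·m²·s⁻²·A⁻¹] / [s·A] = kg·m²·s⁻³·A⁻²
Both are kg·m²·s⁻³·A⁻², so they have the same dimensions and can be added.

Yes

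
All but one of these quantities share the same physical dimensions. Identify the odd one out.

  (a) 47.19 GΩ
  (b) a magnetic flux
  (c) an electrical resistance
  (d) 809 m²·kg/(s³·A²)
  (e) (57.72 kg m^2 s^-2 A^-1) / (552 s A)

Reduce each to base SI dimensions:
  (a) Ω = V·A⁻¹ = kg·m²·s⁻³·A⁻²
  (b) [magnetic flux] = kg·m²·s⁻²·A⁻¹
  (c) [electrical resistance] = kg·m²·s⁻³·A⁻²
  (d) kg·m²·s⁻³·A⁻²
  (e) [kg·m²·s⁻²·A⁻¹] / [s·A] = kg·m²·s⁻³·A⁻²
All reduce to kg·m²·s⁻³·A⁻² except (b), which is kg·m²·s⁻²·A⁻¹.

(b)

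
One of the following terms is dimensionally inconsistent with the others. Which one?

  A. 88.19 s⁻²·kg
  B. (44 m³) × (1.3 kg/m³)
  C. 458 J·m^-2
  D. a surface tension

Reduce each to base SI dimensions:
  A. kg·s⁻²
  B. [m³] · [kg·m⁻³] = kg
  C. J·m⁻² = N·m·m⁻² = kg·s⁻²
  D. [surface tension] = kg·s⁻²
All reduce to kg·s⁻² except B., which is kg.

B.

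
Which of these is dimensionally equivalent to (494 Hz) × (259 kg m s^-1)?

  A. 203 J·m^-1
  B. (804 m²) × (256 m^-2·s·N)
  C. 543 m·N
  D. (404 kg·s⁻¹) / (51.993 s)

Reference: [s⁻¹] · [kg·m·s⁻¹] = kg·m·s⁻².
Each option:
  A. J·m⁻¹ = N·m·m⁻¹ = kg·m·s⁻²  ← same
  B. [m²] · [kg·m⁻¹·s⁻¹] = kg·m·s⁻¹
  C. N·m = kg·m·s⁻²·m = kg·m²·s⁻²
  D. [kg·s⁻¹] / [s] = kg·s⁻²
Only A. matches kg·m·s⁻².

A.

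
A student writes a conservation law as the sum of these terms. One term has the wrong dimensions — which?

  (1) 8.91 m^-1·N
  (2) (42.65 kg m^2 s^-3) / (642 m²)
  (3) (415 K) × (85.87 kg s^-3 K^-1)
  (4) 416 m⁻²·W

Work out the base dimensions of each:
  (1) N·m⁻¹ = kg·m·s⁻²·m⁻¹ = kg·s⁻²
  (2) [kg·m²·s⁻³] / [m²] = kg·s⁻³
  (3) [K] · [kg·s⁻³·K⁻¹] = kg·s⁻³
  (4) W·m⁻² = J·s⁻¹·m⁻² = kg·s⁻³
All reduce to kg·s⁻³ except (1), which is kg·s⁻².

(1)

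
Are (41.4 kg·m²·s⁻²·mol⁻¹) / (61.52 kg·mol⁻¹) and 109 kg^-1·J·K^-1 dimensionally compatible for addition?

No

In SI base units:
  (41.4 kg·m²·s⁻²·mol⁻¹) / (61.52 kg·mol⁻¹):  [kg·m²·s⁻²·mol⁻¹] / [kg·mol⁻¹] = m²·s⁻²
  109 kg^-1·J·K^-1:  J·kg⁻¹·K⁻¹ = N·m·kg⁻¹·K⁻¹ = m²·s⁻²·K⁻¹
m²·s⁻² ≠ m²·s⁻²·K⁻¹, so they cannot be added.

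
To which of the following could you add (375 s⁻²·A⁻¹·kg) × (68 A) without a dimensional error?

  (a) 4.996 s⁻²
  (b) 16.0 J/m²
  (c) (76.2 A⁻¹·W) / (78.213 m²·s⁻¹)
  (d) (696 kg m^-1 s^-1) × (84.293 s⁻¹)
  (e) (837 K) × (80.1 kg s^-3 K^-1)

(b)

Reference: [kg·s⁻²·A⁻¹] · [A] = kg·s⁻².
Each option:
  (a) s⁻²
  (b) J·m⁻² = N·m·m⁻² = kg·s⁻²  ← same
  (c) [kg·m²·s⁻³·A⁻¹] / [m²·s⁻¹] = kg·s⁻²·A⁻¹
  (d) [kg·m⁻¹·s⁻¹] · [s⁻¹] = kg·m⁻¹·s⁻²
  (e) [K] · [kg·s⁻³·K⁻¹] = kg·s⁻³
Only (b) matches kg·s⁻².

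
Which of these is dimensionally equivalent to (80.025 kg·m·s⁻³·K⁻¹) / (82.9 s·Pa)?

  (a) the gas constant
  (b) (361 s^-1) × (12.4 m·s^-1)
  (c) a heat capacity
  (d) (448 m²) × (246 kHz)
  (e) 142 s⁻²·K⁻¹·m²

(e)

Reference: [kg·m·s⁻³·K⁻¹] / [kg·m⁻¹·s⁻¹] = m²·s⁻²·K⁻¹.
Each option:
  (a) [gas constant] = kg·m²·s⁻²·K⁻¹·mol⁻¹
  (b) [s⁻¹] · [m·s⁻¹] = m·s⁻²
  (c) [heat capacity] = kg·m²·s⁻²·K⁻¹
  (d) [m²] · [s⁻¹] = m²·s⁻¹
  (e) m²·s⁻²·K⁻¹  ← same
Only (e) matches m²·s⁻²·K⁻¹.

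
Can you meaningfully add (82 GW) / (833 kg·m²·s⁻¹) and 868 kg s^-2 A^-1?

No

Work out the base dimensions of each:
  (82 GW) / (833 kg·m²·s⁻¹):  [kg·m²·s⁻³] / [kg·m²·s⁻¹] = s⁻²
  868 kg s^-2 A^-1:  kg·s⁻²·A⁻¹
s⁻² ≠ kg·s⁻²·A⁻¹, so they cannot be added.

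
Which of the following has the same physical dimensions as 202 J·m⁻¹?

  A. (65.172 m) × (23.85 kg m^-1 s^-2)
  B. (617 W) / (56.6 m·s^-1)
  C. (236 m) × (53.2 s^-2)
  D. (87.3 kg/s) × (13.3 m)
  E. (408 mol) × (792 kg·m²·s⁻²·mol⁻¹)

Reference: J·m⁻¹ = N·m·m⁻¹ = kg·m·s⁻².
Each option:
  A. [m] · [kg·m⁻¹·s⁻²] = kg·s⁻²
  B. [kg·m²·s⁻³] / [m·s⁻¹] = kg·m·s⁻²  ← same
  C. [m] · [s⁻²] = m·s⁻²
  D. [kg·s⁻¹] · [m] = kg·m·s⁻¹
  E. [mol] · [kg·m²·s⁻²·mol⁻¹] = kg·m²·s⁻²
Only B. matches kg·m·s⁻².

B.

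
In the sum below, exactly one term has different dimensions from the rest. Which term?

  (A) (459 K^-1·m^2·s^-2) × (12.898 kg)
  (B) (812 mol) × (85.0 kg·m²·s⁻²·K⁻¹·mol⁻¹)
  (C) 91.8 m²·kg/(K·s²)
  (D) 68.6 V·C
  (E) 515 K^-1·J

(D)

Expand each in SI base units:
  (A) [m²·s⁻²·K⁻¹] · [kg] = kg·m²·s⁻²·K⁻¹
  (B) [mol] · [kg·m²·s⁻²·K⁻¹·mol⁻¹] = kg·m²·s⁻²·K⁻¹
  (C) kg·m²·s⁻²·K⁻¹
  (D) C·V = s·A·J·C⁻¹ = kg·m²·s⁻²
  (E) J·K⁻¹ = N·m·K⁻¹ = kg·m²·s⁻²·K⁻¹
All reduce to kg·m²·s⁻²·K⁻¹ except (D), which is kg·m²·s⁻².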